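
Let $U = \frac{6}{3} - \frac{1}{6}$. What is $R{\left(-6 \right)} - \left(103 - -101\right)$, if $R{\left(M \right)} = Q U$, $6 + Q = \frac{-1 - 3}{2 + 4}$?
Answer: $- \frac{1946}{9} \approx -216.22$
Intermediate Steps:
$U = \frac{11}{6}$ ($U = 6 \cdot \frac{1}{3} - \frac{1}{6} = 2 - \frac{1}{6} = \frac{11}{6} \approx 1.8333$)
$Q = - \frac{20}{3}$ ($Q = -6 + \frac{-1 - 3}{2 + 4} = -6 - \frac{4}{6} = -6 - \frac{2}{3} = - \frac{20}{3} \approx -6.6667$)
$R{\left(M \right)} = - \frac{110}{9}$ ($R{\left(M \right)} = \left(- \frac{20}{3}\right) \frac{11}{6} = - \frac{110}{9}$)
$R{\left(-6 \right)} - \left(103 - -101\right) = - \frac{110}{9} - \left(103 - -101\right) = - \frac{110}{9} - \left(103 + 101\right) = - \frac{110}{9} - 204 = - \frac{1946}{9}$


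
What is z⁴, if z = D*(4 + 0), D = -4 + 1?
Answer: 20736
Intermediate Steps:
D = -3
z = -12 (z = -3*(4 + 0) = -3*4 = -12)
z⁴ = (-12)⁴ = 20736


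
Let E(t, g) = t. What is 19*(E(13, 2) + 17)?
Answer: 570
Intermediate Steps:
19*(E(13, 2) + 17) = 19*(13 + 17) = 19*30 = 570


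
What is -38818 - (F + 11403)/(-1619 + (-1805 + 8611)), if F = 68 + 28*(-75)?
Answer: -201358337/5187 ≈ -38820.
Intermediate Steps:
F = -2032 (F = 68 - 2100 = -2032)
-38818 - (F + 11403)/(-1619 + (-1805 + 8611)) = -38818 - (-2032 + 11403)/(-1619 + (-1805 + 8611)) = -38818 - 9371/(-1619 + 6806) = -38818 - 9371/5187 = -201358337/5187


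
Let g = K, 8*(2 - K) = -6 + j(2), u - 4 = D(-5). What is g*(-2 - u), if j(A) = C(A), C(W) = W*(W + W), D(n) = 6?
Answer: -21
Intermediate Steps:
C(W) = 2*W**2 (C(W) = W*(2*W) = 2*W**2)
j(A) = 2*A**2
u = 10 (u = 4 + 6 = 10)
K = 7/4 (K = 2 - (-6 + 2*2**2)/8 = 2 - (-6 + 2*4)/8 = 2 - (-6 + 8)/8 = 2 - 1/8*2 = 2 - 1/4 = 7/4 ≈ 1.7500)
g = 7/4 ≈ 1.7500
g*(-2 - u) = 7*(-2 - 1*10)/4 = 7*(-2 - 10)/4 = (7/4)*(-12) = -21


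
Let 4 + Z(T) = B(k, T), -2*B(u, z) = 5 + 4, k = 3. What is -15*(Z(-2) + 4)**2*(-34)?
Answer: 20655/2 ≈ 10328.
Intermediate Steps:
B(u, z) = -9/2 (B(u, z) = -(5 + 4)/2 = -1/2*9 = -9/2)
Z(T) = -17/2 (Z(T) = -4 - 9/2 = -17/2)
-15*(Z(-2) + 4)**2*(-34) = -15*(-17/2 + 4)**2*(-34) = -15*(-9/2)**2*(-34) = -15*81/4*(-34) = -1215/4*(-34) = 20655/2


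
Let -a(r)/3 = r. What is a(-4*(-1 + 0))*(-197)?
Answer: 2364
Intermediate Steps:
a(r) = -3*r
a(-4*(-1 + 0))*(-197) = -(-12)*(-1 + 0)*(-197) = -(-12)*(-1)*(-197) = -3*4*(-197) = -12*(-197) = 2364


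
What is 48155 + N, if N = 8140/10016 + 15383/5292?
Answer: 159539820823/3312792 ≈ 48159.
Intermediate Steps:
N = 12322063/3312792 (N = 8140*(1/10016) + 15383*(1/5292) = 2035/2504 + 15383/5292 = 12322063/3312792 ≈ 3.7195)
48155 + N = 48155 + 12322063/3312792 = 159539820823/3312792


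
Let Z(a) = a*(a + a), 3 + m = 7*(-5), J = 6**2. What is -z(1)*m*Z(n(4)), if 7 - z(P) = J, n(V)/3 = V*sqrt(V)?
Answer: -1269504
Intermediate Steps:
n(V) = 3*V**(3/2) (n(V) = 3*(V*sqrt(V)) = 3*V**(3/2))
J = 36
m = -38 (m = -3 + 7*(-5) = -3 - 35 = -38)
z(P) = -29 (z(P) = 7 - 1*36 = 7 - 36 = -29)
Z(a) = 2*a**2 (Z(a) = a*(2*a) = 2*a**2)
-z(1)*m*Z(n(4)) = -(-29*(-38))*2*(3*4**(3/2))**2 = -1102*2*(3*8)**2 = -1102*2*24**2 = -1102*2*576 = -1102*1152 = -1*1269504 = -1269504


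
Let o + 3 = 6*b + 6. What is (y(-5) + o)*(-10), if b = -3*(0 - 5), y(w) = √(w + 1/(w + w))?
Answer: -930 - I*√510 ≈ -930.0 - 22.583*I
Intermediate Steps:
y(w) = √(w + 1/(2*w))
b = 15 (b = -3*(-5) = 15)
o = 93 (o = -3 + (6*15 + 6) = -3 + (90 + 6) = -3 + 96 = 93)
(y(-5) + o)*(-10) = (√(2/(-5) + 4*(-5))/2 + 93)*(-10) = (√(2*(-⅕) - 20)/2 + 93)*(-10) = (√(-⅖ - 20)/2 + 93)*(-10) = (√(-102/5)/2 + 93)*(-10) = ((I*√510/5)/2 + 93)*(-10) = (I*√510/10 + 93)*(-10) = (93 + I*√510/10)*(-10) = -930 - I*√510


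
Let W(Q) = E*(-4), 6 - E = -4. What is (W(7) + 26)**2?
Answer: 196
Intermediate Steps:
E = 10 (E = 6 - 1*(-4) = 6 + 4 = 10)
W(Q) = -40 (W(Q) = 10*(-4) = -40)
(W(7) + 26)**2 = (-40 + 26)**2 = (-14)**2 = 196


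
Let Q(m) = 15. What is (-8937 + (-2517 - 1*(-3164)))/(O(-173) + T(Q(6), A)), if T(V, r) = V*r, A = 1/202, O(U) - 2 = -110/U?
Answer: -289702340/94707 ≈ -3058.9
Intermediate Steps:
O(U) = 2 - 110/U
A = 1/202 ≈ 0.0049505
(-8937 + (-2517 - 1*(-3164)))/(O(-173) + T(Q(6), A)) = (-8937 + (-2517 - 1*(-3164)))/((2 - 110/(-173)) + 15*(1/202)) = (-8937 + (-2517 + 3164))/((2 - 110*(-1/173)) + 15/202) = (-8937 + 647)/((2 + 110/173) + 15/202) = -8290/(456/173 + 15/202) = -8290/94707/34946 = -8290*34946/94707 = -289702340/94707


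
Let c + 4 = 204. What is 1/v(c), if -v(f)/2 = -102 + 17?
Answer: 1/170 ≈ 0.0058824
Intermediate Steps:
c = 200 (c = -4 + 204 = 200)
v(f) = 170 (v(f) = -2*(-102 + 17) = -2*(-85) = 170)
1/v(c) = 1/170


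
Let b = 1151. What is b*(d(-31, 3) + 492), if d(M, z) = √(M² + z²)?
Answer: 566292 + 1151*√970 ≈ 6.0214e+5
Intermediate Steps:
b*(d(-31, 3) + 492) = 1151*(√((-31)² + 3²) + 492) = 1151*(√(961 + 9) + 492) = 1151*(√970 + 492) = 1151*(492 + √970) = 566292 + 1151*√970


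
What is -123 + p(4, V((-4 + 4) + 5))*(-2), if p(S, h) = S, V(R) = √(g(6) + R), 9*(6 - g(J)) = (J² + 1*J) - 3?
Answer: -131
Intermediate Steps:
g(J) = 19/3 - J/9 - J²/9 (g(J) = 6 - ((J² + 1*J) - 3)/9 = 6 - ((J² + J) - 3)/9 = 6 - ((J + J²) - 3)/9 = 6 - (-3 + J + J²)/9 = 6 + (⅓ - J/9 - J²/9) = 19/3 - J/9 - J²/9)
V(R) = √(5/3 + R) (V(R) = √((19/3 - ⅑*6 - ⅑*6²) + R) = √((19/3 - ⅔ - ⅑*36) + R) = √((19/3 - ⅔ - 4) + R) = √(5/3 + R))
-123 + p(4, V((-4 + 4) + 5))*(-2) = -123 + 4*(-2) = -123 - 8 = -131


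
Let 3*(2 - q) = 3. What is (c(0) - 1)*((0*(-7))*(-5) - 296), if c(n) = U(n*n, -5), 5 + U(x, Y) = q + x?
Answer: 1480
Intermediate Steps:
q = 1 (q = 2 - ⅓*3 = 2 - 1 = 1)
U(x, Y) = -4 + x (U(x, Y) = -5 + (1 + x) = -4 + x)
c(n) = -4 + n² (c(n) = -4 + n*n = -4 + n²)
(c(0) - 1)*((0*(-7))*(-5) - 296) = ((-4 + 0²) - 1)*((0*(-7))*(-5) - 296) = ((-4 + 0) - 1)*(0*(-5) - 296) = (-4 - 1)*(0 - 296) = -5*(-296) = 1480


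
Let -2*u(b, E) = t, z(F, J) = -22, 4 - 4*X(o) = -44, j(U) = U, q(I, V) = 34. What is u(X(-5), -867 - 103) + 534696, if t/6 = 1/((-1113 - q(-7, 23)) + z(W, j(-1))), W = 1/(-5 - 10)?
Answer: 625059627/1169 ≈ 5.3470e+5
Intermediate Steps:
X(o) = 12 (X(o) = 1 - ¼*(-44) = 1 + 11 = 12)
W = -1/15 (W = 1/(-15) = -1/15 ≈ -0.066667)
t = -6/1169 (t = 6/((-1113 - 1*34) - 22) = 6/((-1113 - 34) - 22) = 6/(-1147 - 22) = 6/(-1169) = 6*(-1/1169) = -6/1169 ≈ -0.0051326)
u(b, E) = 3/1169 (u(b, E) = -½*(-6/1169) = 3/1169)
u(X(-5), -867 - 103) + 534696 = 3/1169 + 534696 = 625059627/1169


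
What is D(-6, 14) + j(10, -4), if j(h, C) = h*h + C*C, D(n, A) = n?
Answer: 110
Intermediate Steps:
j(h, C) = C² + h² (j(h, C) = h² + C² = C² + h²)
D(-6, 14) + j(10, -4) = -6 + ((-4)² + 10²) = -6 + (16 + 100) = -6 + 116 = 110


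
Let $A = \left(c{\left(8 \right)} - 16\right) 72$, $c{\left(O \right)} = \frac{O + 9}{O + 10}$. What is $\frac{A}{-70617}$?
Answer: $\frac{1084}{70617} \approx 0.01535$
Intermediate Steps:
$c{\left(O \right)} = \frac{9 + O}{10 + O}$
$A = -1084$ ($A = \left(\frac{9 + 8}{10 + 8} - 16\right) 72 = \left(\frac{1}{18} \cdot 17 - 16\right) 72 = \left(\frac{17}{18} - 16\right) 72 = \left(- \frac{271}{18}\right) 72 = -1084$)
$\frac{A}{-70617} = - \frac{1084}{-70617} = \left(-1084\right) \left(- \frac{1}{70617}\right) = \frac{1084}{70617}$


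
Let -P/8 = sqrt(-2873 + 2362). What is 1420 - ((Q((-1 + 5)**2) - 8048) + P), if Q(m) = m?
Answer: 9452 + 8*I*sqrt(511) ≈ 9452.0 + 180.84*I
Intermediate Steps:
P = -8*I*sqrt(511) (P = -8*sqrt(-2873 + 2362) = -8*I*sqrt(511) ≈ -180.84*I)
1420 - ((Q((-1 + 5)**2) - 8048) + P) = 1420 - (((-1 + 5)**2 - 8048) - 8*I*sqrt(511)) = 1420 - ((4**2 - 8048) - 8*I*sqrt(511)) = 1420 - ((16 - 8048) - 8*I*sqrt(511)) = 1420 - (-8032 - 8*I*sqrt(511)) = 1420 + (8032 + 8*I*sqrt(511)) = 9452 + 8*I*sqrt(511)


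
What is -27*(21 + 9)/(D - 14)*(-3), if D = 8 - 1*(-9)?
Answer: 810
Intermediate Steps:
D = 17 (D = 8 + 9 = 17)
-27*(21 + 9)/(D - 14)*(-3) = -27*(21 + 9)/(17 - 14)*(-3) = -810/3*(-3) = -27*10*(-3) = -270*(-3) = 810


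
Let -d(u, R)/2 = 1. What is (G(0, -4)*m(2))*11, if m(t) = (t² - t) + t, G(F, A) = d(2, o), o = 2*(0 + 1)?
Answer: -88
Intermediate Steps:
o = 2 (o = 2*1 = 2)
d(u, R) = -2 (d(u, R) = -2*1 = -2)
G(F, A) = -2
m(t) = t²
(G(0, -4)*m(2))*11 = -2*2²*11 = -2*4*11 = -8*11 = -88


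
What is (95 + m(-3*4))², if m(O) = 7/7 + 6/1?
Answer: 10404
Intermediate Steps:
m(O) = 7 (m(O) = 7*(⅐) + 6*1 = 1 + 6 = 7)
(95 + m(-3*4))² = (95 + 7)² = 102² = 10404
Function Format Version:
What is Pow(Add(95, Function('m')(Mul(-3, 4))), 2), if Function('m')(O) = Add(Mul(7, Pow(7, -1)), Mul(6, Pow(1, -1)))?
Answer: 10404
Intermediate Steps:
Function('m')(O) = 7 (Function('m')(O) = Add(Mul(7, Rational(1, 7)), Mul(6, 1)) = Add(1, 6) = 7)
Pow(Add(95, Function('m')(Mul(-3, 4))), 2) = Pow(Add(95, 7), 2) = Pow(102, 2) = 10404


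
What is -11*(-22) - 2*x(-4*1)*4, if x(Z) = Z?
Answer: 274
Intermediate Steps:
-11*(-22) - 2*x(-4*1)*4 = -11*(-22) - (-8)*4 = 242 - 2*(-4)*4 = 242 + 8*4 = 242 + 32 = 274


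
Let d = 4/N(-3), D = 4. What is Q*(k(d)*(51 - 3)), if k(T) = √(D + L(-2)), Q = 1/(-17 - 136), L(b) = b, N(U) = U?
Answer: -16*√2/51 ≈ -0.44368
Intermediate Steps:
d = -4/3 (d = 4/(-3) = 4*(-⅓) = -4/3 ≈ -1.3333)
Q = -1/153 (Q = 1/(-153) = -1/153 ≈ -0.0065359)
k(T) = √2 (k(T) = √(4 - 2) = √2)
Q*(k(d)*(51 - 3)) = -√2*(51 - 3)/153 = -√2*48/153 = -16*√2/51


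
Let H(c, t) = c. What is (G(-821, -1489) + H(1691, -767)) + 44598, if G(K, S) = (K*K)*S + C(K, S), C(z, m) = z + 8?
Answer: -1003601573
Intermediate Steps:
C(z, m) = 8 + z
G(K, S) = 8 + K + S*K² (G(K, S) = (K*K)*S + (8 + K) = K²*S + (8 + K) = S*K² + (8 + K) = 8 + K + S*K²)
(G(-821, -1489) + H(1691, -767)) + 44598 = ((8 - 821 - 1489*(-821)²) + 1691) + 44598 = ((8 - 821 - 1489*674041) + 1691) + 44598 = ((8 - 821 - 1003647049) + 1691) + 44598 = (-1003647862 + 1691) + 44598 = -1003646171 + 44598 = -1003601573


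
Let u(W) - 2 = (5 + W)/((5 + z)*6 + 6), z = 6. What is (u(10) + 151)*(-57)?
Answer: -69863/8 ≈ -8732.9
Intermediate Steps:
u(W) = 149/72 + W/72 (u(W) = 2 + (5 + W)/((5 + 6)*6 + 6) = 2 + (5 + W)/(11*6 + 6) = 2 + (5 + W)/(66 + 6) = 2 + (5 + W)/72 = 2 + (5 + W)*(1/72) = 2 + (5/72 + W/72) = 149/72 + W/72)
(u(10) + 151)*(-57) = ((149/72 + (1/72)*10) + 151)*(-57) = ((149/72 + 5/36) + 151)*(-57) = (53/24 + 151)*(-57) = (3677/24)*(-57) = -69863/8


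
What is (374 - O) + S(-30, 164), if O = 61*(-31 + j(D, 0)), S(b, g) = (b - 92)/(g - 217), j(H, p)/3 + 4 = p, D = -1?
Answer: 158963/53 ≈ 2999.3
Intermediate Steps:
j(H, p) = -12 + 3*p
S(b, g) = (-92 + b)/(-217 + g)
O = -2623 (O = 61*(-31 + (-12 + 3*0)) = 61*(-31 + (-12 + 0)) = 61*(-31 - 12) = 61*(-43) = -2623)
(374 - O) + S(-30, 164) = (374 - 1*(-2623)) + (-92 - 30)/(-217 + 164) = (374 + 2623) - 122/(-53) = 2997 - 1/53*(-122) = 2997 + 122/53 = 158963/53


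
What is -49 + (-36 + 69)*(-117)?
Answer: -3910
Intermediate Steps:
-49 + (-36 + 69)*(-117) = -49 + 33*(-117) = -49 - 3861 = -3910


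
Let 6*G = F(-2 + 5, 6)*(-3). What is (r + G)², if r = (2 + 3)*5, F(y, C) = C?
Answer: 484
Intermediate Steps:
G = -3 (G = (6*(-3))/6 = (⅙)*(-18) = -3)
r = 25 (r = 5*5 = 25)
(r + G)² = (25 - 3)² = 22² = 484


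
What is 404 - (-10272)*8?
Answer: 82580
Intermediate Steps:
404 - (-10272)*8 = 404 - 321*(-256) = 404 + 82176 = 82580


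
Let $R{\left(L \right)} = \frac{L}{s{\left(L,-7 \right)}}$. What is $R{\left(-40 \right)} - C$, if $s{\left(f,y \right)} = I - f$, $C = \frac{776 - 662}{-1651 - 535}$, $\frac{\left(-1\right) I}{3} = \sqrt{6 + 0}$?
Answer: $- \frac{830339}{844889} - \frac{60 \sqrt{6}}{773} \approx -1.1729$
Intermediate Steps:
$I = - 3 \sqrt{6}$ ($I = - 3 \sqrt{6 + 0} = - 3 \sqrt{6} \approx -7.3485$)
$C = - \frac{57}{1093}$ ($C = \frac{114}{-2186} = 114 \left(- \frac{1}{2186}\right) = - \frac{57}{1093} \approx -0.05215$)
$s{\left(f,y \right)} = - f - 3 \sqrt{6}$ ($s{\left(f,y \right)} = - 3 \sqrt{6} - f = - f - 3 \sqrt{6}$)
$R{\left(L \right)} = \frac{L}{- L - 3 \sqrt{6}}$
$R{\left(-40 \right)} - C = \left(-1\right) \left(-40\right) \frac{1}{-40 + 3 \sqrt{6}} - - \frac{57}{1093} = \frac{40}{-40 + 3 \sqrt{6}} + \frac{57}{1093} = \frac{57}{1093} + \frac{40}{-40 + 3 \sqrt{6}}$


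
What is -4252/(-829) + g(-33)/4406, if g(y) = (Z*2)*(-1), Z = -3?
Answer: 9369643/1826287 ≈ 5.1304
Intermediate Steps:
g(y) = 6 (g(y) = -3*2*(-1) = -6*(-1) = 6)
-4252/(-829) + g(-33)/4406 = -4252/(-829) + 6/4406 = -4252*(-1/829) + 6*(1/4406) = 4252/829 + 3/2203 = 9369643/1826287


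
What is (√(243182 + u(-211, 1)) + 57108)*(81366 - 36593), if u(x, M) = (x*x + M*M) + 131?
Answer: 2556896484 + 44773*√287835 ≈ 2.5809e+9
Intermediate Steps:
u(x, M) = 131 + M² + x² (u(x, M) = (x² + M²) + 131 = (M² + x²) + 131 = 131 + M² + x²)
(√(243182 + u(-211, 1)) + 57108)*(81366 - 36593) = (√(243182 + (131 + 1² + (-211)²)) + 57108)*(81366 - 36593) = (√(243182 + (131 + 1 + 44521)) + 57108)*44773 = (√(243182 + 44653) + 57108)*44773 = (√287835 + 57108)*44773 = (57108 + √287835)*44773 = 2556896484 + 44773*√287835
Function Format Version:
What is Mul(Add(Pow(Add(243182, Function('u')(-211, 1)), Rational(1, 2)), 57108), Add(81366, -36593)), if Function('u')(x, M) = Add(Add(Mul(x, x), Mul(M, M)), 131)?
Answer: Add(2556896484, Mul(44773, Pow(287835, Rational(1, 2)))) ≈ 2.5809e+9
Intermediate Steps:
Function('u')(x, M) = Add(131, Pow(M, 2), Pow(x, 2)) (Function('u')(x, M) = Add(Add(Pow(x, 2), Pow(M, 2)), 131) = Add(Add(Pow(M, 2), Pow(x, 2)), 131) = Add(131, Pow(M, 2), Pow(x, 2)))
Mul(Add(Pow(Add(243182, Function('u')(-211, 1)), Rational(1, 2)), 57108), Add(81366, -36593)) = Mul(Add(Pow(Add(243182, Add(131, Pow(1, 2), Pow(-211, 2))), Rational(1, 2)), 57108), Add(81366, -36593)) = Mul(Add(Pow(Add(243182, Add(131, 1, 44521)), Rational(1, 2)), 57108), 44773) = Mul(Add(Pow(Add(243182, 44653), Rational(1, 2)), 57108), 44773) = Mul(Add(Pow(287835, Rational(1, 2)), 57108), 44773) = Mul(Add(57108, Pow(287835, Rational(1, 2))), 44773) = Add(2556896484, Mul(44773, Pow(287835, Rational(1, 2))))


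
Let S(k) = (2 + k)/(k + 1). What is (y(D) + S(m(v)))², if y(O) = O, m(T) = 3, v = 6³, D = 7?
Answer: 1089/16 ≈ 68.063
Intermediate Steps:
v = 216
S(k) = (2 + k)/(1 + k)
(y(D) + S(m(v)))² = (7 + (2 + 3)/(1 + 3))² = (7 + 5/4)² = (33/4)² = 1089/16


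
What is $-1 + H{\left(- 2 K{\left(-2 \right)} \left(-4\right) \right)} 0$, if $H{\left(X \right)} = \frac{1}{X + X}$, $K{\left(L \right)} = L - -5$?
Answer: $-1$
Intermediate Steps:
$K{\left(L \right)} = 5 + L$ ($K{\left(L \right)} = L + 5 = 5 + L$)
$H{\left(X \right)} = \frac{1}{2 X}$
$-1 + H{\left(- 2 K{\left(-2 \right)} \left(-4\right) \right)} 0 = -1 + \frac{1}{2 - 2 \left(5 - 2\right) \left(-4\right)} 0 = -1 + \frac{1}{2 \left(-2\right) 3 \left(-4\right)} 0 = -1 + \frac{1}{2 \left(\left(-6\right) \left(-4\right)\right)} 0 = -1 + \frac{1}{2 \cdot 24} \cdot 0 = -1 + \frac{1}{2} \cdot \frac{1}{24} \cdot 0 = -1 + \frac{1}{48} \cdot 0 = -1 + 0 = -1$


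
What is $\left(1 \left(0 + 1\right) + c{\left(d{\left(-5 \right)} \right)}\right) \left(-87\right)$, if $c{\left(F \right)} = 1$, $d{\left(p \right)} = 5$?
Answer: $-174$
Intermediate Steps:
$\left(1 \left(0 + 1\right) + c{\left(d{\left(-5 \right)} \right)}\right) \left(-87\right) = \left(1 \left(0 + 1\right) + 1\right) \left(-87\right) = \left(1 \cdot 1 + 1\right) \left(-87\right) = \left(1 + 1\right) \left(-87\right) = 2 \left(-87\right) = -174$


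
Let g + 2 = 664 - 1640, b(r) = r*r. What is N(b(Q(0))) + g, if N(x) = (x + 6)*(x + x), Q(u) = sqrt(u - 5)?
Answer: -988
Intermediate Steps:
Q(u) = sqrt(-5 + u)
b(r) = r**2
g = -978 (g = -2 + (664 - 1640) = -2 - 976 = -978)
N(x) = 2*x*(6 + x) (N(x) = (6 + x)*(2*x) = 2*x*(6 + x))
N(b(Q(0))) + g = 2*(sqrt(-5 + 0))**2*(6 + (sqrt(-5 + 0))**2) - 978 = 2*(sqrt(-5))**2*(6 + (sqrt(-5))**2) - 978 = 2*(I*sqrt(5))**2*(6 + (I*sqrt(5))**2) - 978 = 2*(-5)*(6 - 5) - 978 = 2*(-5)*1 - 978 = -10 - 978 = -988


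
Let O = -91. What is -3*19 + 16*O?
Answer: -1513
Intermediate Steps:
-3*19 + 16*O = -3*19 + 16*(-91) = -57 - 1456 = -1513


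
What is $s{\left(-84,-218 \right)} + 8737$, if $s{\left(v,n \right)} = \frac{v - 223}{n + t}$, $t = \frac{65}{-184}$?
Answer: $\frac{351082937}{40177} \approx 8738.4$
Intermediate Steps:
$t = - \frac{65}{184}$ ($t = 65 \left(- \frac{1}{184}\right) = - \frac{65}{184} \approx -0.35326$)
$s{\left(v,n \right)} = \frac{-223 + v}{- \frac{65}{184} + n}$ ($s{\left(v,n \right)} = \frac{v - 223}{n - \frac{65}{184}} = \frac{-223 + v}{- \frac{65}{184} + n}$)
$s{\left(-84,-218 \right)} + 8737 = \frac{184 \left(-223 - 84\right)}{-65 + 184 \left(-218\right)} + 8737 = 184 \frac{1}{-65 - 40112} \left(-307\right) + 8737 = 184 \frac{1}{-40177} \left(-307\right) + 8737 = 184 \left(- \frac{1}{40177}\right) \left(-307\right) + 8737 = \frac{56488}{40177} + 8737 = \frac{351082937}{40177}$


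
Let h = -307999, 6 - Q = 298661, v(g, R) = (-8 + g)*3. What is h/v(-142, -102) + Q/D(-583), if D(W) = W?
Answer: 5923739/4950 ≈ 1196.7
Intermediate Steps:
v(g, R) = -24 + 3*g
Q = -298655 (Q = 6 - 1*298661 = 6 - 298661 = -298655)
h/v(-142, -102) + Q/D(-583) = -307999/(-24 + 3*(-142)) - 298655/(-583) = -307999/(-24 - 426) - 298655*(-1/583) = -307999/(-450) + 5635/11 = -307999*(-1/450) + 5635/11 = 307999/450 + 5635/11 = 5923739/4950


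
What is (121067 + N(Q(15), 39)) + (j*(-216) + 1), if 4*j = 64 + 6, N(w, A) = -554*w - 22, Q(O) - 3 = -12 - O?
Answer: 130562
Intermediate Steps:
Q(O) = -9 - O (Q(O) = 3 + (-12 - O) = -9 - O)
N(w, A) = -22 - 554*w
j = 35/2 (j = (64 + 6)/4 = (¼)*70 = 35/2 ≈ 17.500)
(121067 + N(Q(15), 39)) + (j*(-216) + 1) = (121067 + (-22 - 554*(-9 - 1*15))) + ((35/2)*(-216) + 1) = (121067 + (-22 - 554*(-9 - 15))) + (-3780 + 1) = (121067 + (-22 - 554*(-24))) - 3779 = (121067 + (-22 + 13296)) - 3779 = (121067 + 13274) - 3779 = 134341 - 3779 = 130562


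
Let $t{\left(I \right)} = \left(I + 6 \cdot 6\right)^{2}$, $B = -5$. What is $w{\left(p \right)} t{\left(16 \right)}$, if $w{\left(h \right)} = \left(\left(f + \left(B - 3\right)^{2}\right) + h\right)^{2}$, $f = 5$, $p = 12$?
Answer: $17740944$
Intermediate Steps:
$t{\left(I \right)} = \left(36 + I\right)^{2}$ ($t{\left(I \right)} = \left(I + 36\right)^{2} = \left(36 + I\right)^{2}$)
$w{\left(h \right)} = \left(69 + h\right)^{2}$ ($w{\left(h \right)} = \left(\left(5 + \left(-5 - 3\right)^{2}\right) + h\right)^{2} = \left(\left(5 + \left(-8\right)^{2}\right) + h\right)^{2} = \left(\left(5 + 64\right) + h\right)^{2} = \left(69 + h\right)^{2}$)
$w{\left(p \right)} t{\left(16 \right)} = \left(69 + 12\right)^{2} \left(36 + 16\right)^{2} = 81^{2} \cdot 52^{2} = 6561 \cdot 2704 = 17740944$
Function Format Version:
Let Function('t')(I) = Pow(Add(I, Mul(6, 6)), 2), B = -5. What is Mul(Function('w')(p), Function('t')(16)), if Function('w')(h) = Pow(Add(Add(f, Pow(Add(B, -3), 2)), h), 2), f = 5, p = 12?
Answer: 17740944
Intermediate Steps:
Function('t')(I) = Pow(Add(36, I), 2) (Function('t')(I) = Pow(Add(I, 36), 2) = Pow(Add(36, I), 2))
Function('w')(h) = Pow(Add(69, h), 2) (Function('w')(h) = Pow(Add(Add(5, Pow(Add(-5, -3), 2)), h), 2) = Pow(Add(Add(5, Pow(-8, 2)), h), 2) = Pow(Add(Add(5, 64), h), 2) = Pow(Add(69, h), 2))
Mul(Function('w')(p), Function('t')(16)) = Mul(Pow(Add(69, 12), 2), Pow(Add(36, 16), 2)) = Mul(Pow(81, 2), Pow(52, 2)) = Mul(6561, 2704) = 17740944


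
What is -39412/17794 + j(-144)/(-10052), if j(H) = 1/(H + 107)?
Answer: -1047017921/472715404 ≈ -2.2149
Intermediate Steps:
j(H) = 1/(107 + H)
-39412/17794 + j(-144)/(-10052) = -39412/17794 + 1/((107 - 144)*(-10052)) = -39412*1/17794 - 1/10052/(-37) = -19706/8897 - 1/37*(-1/10052) = -19706/8897 + 1/371924 = -1047017921/472715404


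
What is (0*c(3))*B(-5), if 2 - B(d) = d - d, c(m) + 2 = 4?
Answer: 0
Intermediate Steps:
c(m) = 2 (c(m) = -2 + 4 = 2)
B(d) = 2 (B(d) = 2 - (d - d) = 2 - 1*0 = 2 + 0 = 2)
(0*c(3))*B(-5) = (0*2)*2 = 0*2 = 0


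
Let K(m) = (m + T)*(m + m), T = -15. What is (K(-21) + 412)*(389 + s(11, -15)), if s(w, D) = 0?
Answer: 748436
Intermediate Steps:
K(m) = 2*m*(-15 + m) (K(m) = (m - 15)*(m + m) = (-15 + m)*(2*m) = 2*m*(-15 + m))
(K(-21) + 412)*(389 + s(11, -15)) = (2*(-21)*(-15 - 21) + 412)*(389 + 0) = (2*(-21)*(-36) + 412)*389 = (1512 + 412)*389 = 1924*389 = 748436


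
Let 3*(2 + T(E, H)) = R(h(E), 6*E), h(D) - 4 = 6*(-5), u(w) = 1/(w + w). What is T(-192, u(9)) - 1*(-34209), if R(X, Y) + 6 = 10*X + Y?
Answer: 101203/3 ≈ 33734.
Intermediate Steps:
u(w) = 1/(2*w)
h(D) = -26 (h(D) = 4 + 6*(-5) = 4 - 30 = -26)
R(X, Y) = -6 + Y + 10*X (R(X, Y) = -6 + (10*X + Y) = -6 + (Y + 10*X) = -6 + Y + 10*X)
T(E, H) = -272/3 + 2*E (T(E, H) = -2 + (-6 + 6*E + 10*(-26))/3 = -2 + (-6 + 6*E - 260)/3 = -2 + (-266 + 6*E)/3 = -2 + (-266/3 + 2*E) = -272/3 + 2*E)
T(-192, u(9)) - 1*(-34209) = (-272/3 + 2*(-192)) - 1*(-34209) = (-272/3 - 384) + 34209 = -1424/3 + 34209 = 101203/3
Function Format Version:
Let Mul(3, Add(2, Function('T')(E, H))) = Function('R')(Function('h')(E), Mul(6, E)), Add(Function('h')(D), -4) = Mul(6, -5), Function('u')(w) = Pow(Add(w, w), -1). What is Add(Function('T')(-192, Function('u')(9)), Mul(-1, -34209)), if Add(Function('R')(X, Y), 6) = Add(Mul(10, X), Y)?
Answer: Rational(101203, 3) ≈ 33734.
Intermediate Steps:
Function('u')(w) = Mul(Rational(1, 2), Pow(w, -1)) (Function('u')(w) = Pow(Mul(2, w), -1) = Mul(Rational(1, 2), Pow(w, -1)))
Function('h')(D) = -26 (Function('h')(D) = Add(4, Mul(6, -5)) = Add(4, -30) = -26)
Function('R')(X, Y) = Add(-6, Y, Mul(10, X)) (Function('R')(X, Y) = Add(-6, Add(Mul(10, X), Y)) = Add(-6, Add(Y, Mul(10, X))) = Add(-6, Y, Mul(10, X)))
Function('T')(E, H) = Add(Rational(-272, 3), Mul(2, E)) (Function('T')(E, H) = Add(-2, Mul(Rational(1, 3), Add(-6, Mul(6, E), Mul(10, -26)))) = Add(-2, Mul(Rational(1, 3), Add(-6, Mul(6, E), -260))) = Add(-2, Mul(Rational(1, 3), Add(-266, Mul(6, E)))) = Add(-2, Add(Rational(-266, 3), Mul(2, E))) = Add(Rational(-272, 3), Mul(2, E)))
Add(Function('T')(-192, Function('u')(9)), Mul(-1, -34209)) = Add(Add(Rational(-272, 3), Mul(2, -192)), Mul(-1, -34209)) = Add(Add(Rational(-272, 3), -384), 34209) = Add(Rational(-1424, 3), 34209) = Rational(101203, 3)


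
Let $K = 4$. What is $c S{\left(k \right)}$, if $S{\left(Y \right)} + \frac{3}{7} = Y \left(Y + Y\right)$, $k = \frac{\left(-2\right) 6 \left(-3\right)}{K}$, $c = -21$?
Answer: $-3393$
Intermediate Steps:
$k = 9$ ($k = \frac{\left(-2\right) 6 \left(-3\right)}{4} = \left(-12\right) \left(-3\right) \frac{1}{4} = 36 \cdot \frac{1}{4} = 9$)
$S{\left(Y \right)} = - \frac{3}{7} + 2 Y^{2}$ ($S{\left(Y \right)} = - \frac{3}{7} + Y \left(Y + Y\right) = - \frac{3}{7} + Y 2 Y = - \frac{3}{7} + 2 Y^{2}$)
$c S{\left(k \right)} = - 21 \left(- \frac{3}{7} + 2 \cdot 9^{2}\right) = - 21 \left(- \frac{3}{7} + 2 \cdot 81\right) = - 21 \left(- \frac{3}{7} + 162\right) = \left(-21\right) \frac{1131}{7} = -3393$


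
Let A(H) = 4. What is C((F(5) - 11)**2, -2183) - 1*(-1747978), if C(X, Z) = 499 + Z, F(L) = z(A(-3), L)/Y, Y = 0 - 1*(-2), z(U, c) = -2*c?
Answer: 1746294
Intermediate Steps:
Y = 2 (Y = 0 + 2 = 2)
F(L) = -L (F(L) = -2*L/2 = -2*L*(1/2) = -L)
C((F(5) - 11)**2, -2183) - 1*(-1747978) = (499 - 2183) - 1*(-1747978) = -1684 + 1747978 = 1746294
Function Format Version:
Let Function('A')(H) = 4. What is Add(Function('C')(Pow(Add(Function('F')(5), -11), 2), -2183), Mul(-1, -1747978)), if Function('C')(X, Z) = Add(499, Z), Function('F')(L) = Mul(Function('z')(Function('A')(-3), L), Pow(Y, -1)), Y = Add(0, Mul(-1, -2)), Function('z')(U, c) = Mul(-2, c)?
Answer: 1746294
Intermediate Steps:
Y = 2 (Y = Add(0, 2) = 2)
Function('F')(L) = Mul(-1, L) (Function('F')(L) = Mul(Mul(-2, L), Pow(2, -1)) = Mul(Mul(-2, L), Rational(1, 2)) = Mul(-1, L))
Add(Function('C')(Pow(Add(Function('F')(5), -11), 2), -2183), Mul(-1, -1747978)) = Add(Add(499, -2183), Mul(-1, -1747978)) = Add(-1684, 1747978) = 1746294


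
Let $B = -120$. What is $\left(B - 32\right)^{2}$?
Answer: $23104$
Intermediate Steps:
$\left(B - 32\right)^{2} = \left(-120 - 32\right)^{2} = \left(-152\right)^{2} = 23104$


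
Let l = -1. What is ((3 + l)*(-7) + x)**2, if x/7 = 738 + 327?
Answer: 55368481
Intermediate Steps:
x = 7455 (x = 7*(738 + 327) = 7*1065 = 7455)
((3 + l)*(-7) + x)**2 = ((3 - 1)*(-7) + 7455)**2 = (2*(-7) + 7455)**2 = (-14 + 7455)**2 = 7441**2 = 55368481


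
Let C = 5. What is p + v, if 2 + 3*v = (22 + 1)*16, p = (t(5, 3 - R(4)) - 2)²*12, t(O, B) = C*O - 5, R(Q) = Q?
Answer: 4010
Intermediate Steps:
t(O, B) = -5 + 5*O (t(O, B) = 5*O - 5 = -5 + 5*O)
p = 3888 (p = ((-5 + 5*5) - 2)²*12 = ((-5 + 25) - 2)²*12 = (20 - 2)²*12 = 18²*12 = 324*12 = 3888)
v = 122 (v = -⅔ + ((22 + 1)*16)/3 = -⅔ + (23*16)/3 = -⅔ + (⅓)*368 = -⅔ + 368/3 = 122)
p + v = 3888 + 122 = 4010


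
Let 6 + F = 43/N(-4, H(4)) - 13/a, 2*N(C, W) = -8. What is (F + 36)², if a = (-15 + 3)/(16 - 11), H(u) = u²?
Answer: 5476/9 ≈ 608.44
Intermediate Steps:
N(C, W) = -4 (N(C, W) = (½)*(-8) = -4)
a = -12/5 ≈ -2.4000
F = -34/3 (F = -6 + (43/(-4) - 13/(-12/5)) = -6 + (43*(-¼) - 13*(-5/12)) = -6 + (-43/4 + 65/12) = -6 - 16/3 = -34/3 ≈ -11.333)
(F + 36)² = (-34/3 + 36)² = (74/3)² = 5476/9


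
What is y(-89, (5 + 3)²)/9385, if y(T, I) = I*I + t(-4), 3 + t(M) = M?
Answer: 4089/9385 ≈ 0.43570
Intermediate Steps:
t(M) = -3 + M
y(T, I) = -7 + I² (y(T, I) = I*I + (-3 - 4) = I² - 7 = -7 + I²)
y(-89, (5 + 3)²)/9385 = (-7 + ((5 + 3)²)²)/9385 = (-7 + (8²)²)*(1/9385) = (-7 + 64²)*(1/9385) = (-7 + 4096)*(1/9385) = 4089*(1/9385) = 4089/9385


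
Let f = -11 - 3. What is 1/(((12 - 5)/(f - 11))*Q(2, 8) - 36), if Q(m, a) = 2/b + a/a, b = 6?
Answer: -75/2728 ≈ -0.027493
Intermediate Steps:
Q(m, a) = 4/3 (Q(m, a) = 2/6 + a/a = 2*(1/6) + 1 = 1/3 + 1 = 4/3)
f = -14
1/(((12 - 5)/(f - 11))*Q(2, 8) - 36) = 1/(((12 - 5)/(-14 - 11))*(4/3) - 36) = 1/((7/(-25))*(4/3) - 36) = 1/((7*(-1/25))*(4/3) - 36) = 1/(-7/25*4/3 - 36) = 1/(-28/75 - 36) = 1/(-2728/75) = -75/2728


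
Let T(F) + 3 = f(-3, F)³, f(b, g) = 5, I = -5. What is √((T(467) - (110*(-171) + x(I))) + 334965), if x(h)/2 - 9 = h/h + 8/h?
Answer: √8847005/5 ≈ 594.88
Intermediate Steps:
x(h) = 20 + 16/h (x(h) = 18 + 2*(h/h + 8/h) = 18 + 2*(1 + 8/h) = 18 + (2 + 16/h) = 20 + 16/h)
T(F) = 122 (T(F) = -3 + 5³ = -3 + 125 = 122)
√((T(467) - (110*(-171) + x(I))) + 334965) = √((122 - (110*(-171) + (20 + 16/(-5)))) + 334965) = √((122 - (-18810 + (20 + 16*(-⅕)))) + 334965) = √((122 - (-18810 + (20 - 16/5))) + 334965) = √((122 - (-18810 + 84/5)) + 334965) = √((122 - 1*(-93966/5)) + 334965) = √((122 + 93966/5) + 334965) = √(94576/5 + 334965) = √(1769401/5) = √8847005/5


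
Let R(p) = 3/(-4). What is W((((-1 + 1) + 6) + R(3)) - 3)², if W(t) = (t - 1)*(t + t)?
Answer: 2025/64 ≈ 31.641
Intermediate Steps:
R(p) = -¾ (R(p) = 3*(-¼) = -¾)
W(t) = 2*t*(-1 + t) (W(t) = (-1 + t)*(2*t) = 2*t*(-1 + t))
W((((-1 + 1) + 6) + R(3)) - 3)² = (2*((((-1 + 1) + 6) - ¾) - 3)*(-1 + ((((-1 + 1) + 6) - ¾) - 3)))² = (2*(((0 + 6) - ¾) - 3)*(-1 + (((0 + 6) - ¾) - 3)))² = (2*((6 - ¾) - 3)*(-1 + ((6 - ¾) - 3)))² = (2*(21/4 - 3)*(-1 + (21/4 - 3)))² = (2*(9/4)*(-1 + 9/4))² = (2*(9/4)*(5/4))² = (45/8)² = 2025/64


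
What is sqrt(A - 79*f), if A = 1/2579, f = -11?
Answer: 8*sqrt(90311422)/2579 ≈ 29.479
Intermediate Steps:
A = 1/2579 ≈ 0.00038775
sqrt(A - 79*f) = sqrt(1/2579 - 79*(-11)) = sqrt(1/2579 + 869) = sqrt(2241152/2579) = 8*sqrt(90311422)/2579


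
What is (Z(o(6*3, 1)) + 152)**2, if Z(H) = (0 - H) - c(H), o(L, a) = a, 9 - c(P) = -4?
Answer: 19044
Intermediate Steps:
c(P) = 13 (c(P) = 9 - 1*(-4) = 9 + 4 = 13)
Z(H) = -13 - H (Z(H) = (0 - H) - 1*13 = -H - 13 = -13 - H)
(Z(o(6*3, 1)) + 152)**2 = ((-13 - 1*1) + 152)**2 = ((-13 - 1) + 152)**2 = (-14 + 152)**2 = 138**2 = 19044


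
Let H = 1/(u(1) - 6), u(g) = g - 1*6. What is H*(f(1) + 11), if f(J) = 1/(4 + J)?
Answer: -56/55 ≈ -1.0182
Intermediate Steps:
u(g) = -6 + g (u(g) = g - 6 = -6 + g)
H = -1/11 (H = 1/((-6 + 1) - 6) = 1/(-5 - 6) = 1/(-11) = -1/11 ≈ -0.090909)
H*(f(1) + 11) = -(1/(4 + 1) + 11)/11 = -(1/5 + 11)/11 = -(⅕ + 11)/11 = -1/11*56/5 = -56/55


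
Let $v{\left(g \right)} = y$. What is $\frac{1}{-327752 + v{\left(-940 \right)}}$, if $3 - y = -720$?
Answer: $- \frac{1}{327029} \approx -3.0578 \cdot 10^{-6}$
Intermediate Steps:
$y = 723$ ($y = 3 - -720 = 3 + 720 = 723$)
$v{\left(g \right)} = 723$
$\frac{1}{-327752 + v{\left(-940 \right)}} = \frac{1}{-327752 + 723} = \frac{1}{-327029} = - \frac{1}{327029}$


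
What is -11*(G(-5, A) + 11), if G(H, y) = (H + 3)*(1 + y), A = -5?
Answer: -209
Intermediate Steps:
G(H, y) = (1 + y)*(3 + H) (G(H, y) = (3 + H)*(1 + y) = (1 + y)*(3 + H))
-11*(G(-5, A) + 11) = -11*((3 - 5 + 3*(-5) - 5*(-5)) + 11) = -11*((3 - 5 - 15 + 25) + 11) = -11*(8 + 11) = -11*19 = -209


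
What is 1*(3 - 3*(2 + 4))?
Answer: -15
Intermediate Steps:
1*(3 - 3*(2 + 4)) = 1*(3 - 3*6) = 1*(3 - 18) = 1*(-15) = -15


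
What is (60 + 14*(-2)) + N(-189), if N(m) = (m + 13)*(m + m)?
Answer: 66560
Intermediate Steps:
N(m) = 2*m*(13 + m) (N(m) = (13 + m)*(2*m) = 2*m*(13 + m))
(60 + 14*(-2)) + N(-189) = (60 + 14*(-2)) + 2*(-189)*(13 - 189) = (60 - 28) + 2*(-189)*(-176) = 32 + 66528 = 66560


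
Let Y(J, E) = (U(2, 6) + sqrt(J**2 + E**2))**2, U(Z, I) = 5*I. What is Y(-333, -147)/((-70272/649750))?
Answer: -2407648625/1952 - 1624375*sqrt(14722)/976 ≈ -1.4354e+6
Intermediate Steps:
Y(J, E) = (30 + sqrt(E**2 + J**2))**2 (Y(J, E) = (5*6 + sqrt(J**2 + E**2))**2 = (30 + sqrt(E**2 + J**2))**2)
Y(-333, -147)/((-70272/649750)) = (30 + sqrt((-147)**2 + (-333)**2))**2/((-70272/649750)) = (30 + sqrt(21609 + 110889))**2/((-70272*1/649750)) = (30 + sqrt(132498))**2/(-35136/324875) = (30 + 3*sqrt(14722))**2*(-324875/35136) = -324875*(30 + 3*sqrt(14722))**2/35136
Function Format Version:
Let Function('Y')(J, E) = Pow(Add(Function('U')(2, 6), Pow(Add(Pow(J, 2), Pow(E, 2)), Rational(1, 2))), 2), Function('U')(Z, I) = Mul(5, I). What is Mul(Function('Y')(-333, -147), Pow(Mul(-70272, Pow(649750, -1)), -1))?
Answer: Add(Rational(-2407648625, 1952), Mul(Rational(-1624375, 976), Pow(14722, Rational(1, 2)))) ≈ -1.4354e+6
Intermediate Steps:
Function('Y')(J, E) = Pow(Add(30, Pow(Add(Pow(E, 2), Pow(J, 2)), Rational(1, 2))), 2) (Function('Y')(J, E) = Pow(Add(Mul(5, 6), Pow(Add(Pow(J, 2), Pow(E, 2)), Rational(1, 2))), 2) = Pow(Add(30, Pow(Add(Pow(E, 2), Pow(J, 2)), Rational(1, 2))), 2))
Mul(Function('Y')(-333, -147), Pow(Mul(-70272, Pow(649750, -1)), -1)) = Mul(Pow(Add(30, Pow(Add(Pow(-147, 2), Pow(-333, 2)), Rational(1, 2))), 2), Pow(Mul(-70272, Pow(649750, -1)), -1)) = Mul(Pow(Add(30, Pow(Add(21609, 110889), Rational(1, 2))), 2), Pow(Mul(-70272, Rational(1, 649750)), -1)) = Mul(Pow(Add(30, Pow(132498, Rational(1, 2))), 2), Pow(Rational(-35136, 324875), -1)) = Mul(Pow(Add(30, Mul(3, Pow(14722, Rational(1, 2)))), 2), Rational(-324875, 35136)) = Mul(Rational(-324875, 35136), Pow(Add(30, Mul(3, Pow(14722, Rational(1, 2)))), 2))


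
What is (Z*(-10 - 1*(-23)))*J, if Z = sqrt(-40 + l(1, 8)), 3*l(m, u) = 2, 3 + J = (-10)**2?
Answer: 1261*I*sqrt(354)/3 ≈ 7908.5*I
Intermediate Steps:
J = 97 (J = -3 + (-10)**2 = -3 + 100 = 97)
l(m, u) = 2/3 (l(m, u) = (1/3)*2 = 2/3)
Z = I*sqrt(354)/3 (Z = sqrt(-40 + 2/3) = sqrt(-118/3) = I*sqrt(354)/3 ≈ 6.2716*I)
(Z*(-10 - 1*(-23)))*J = ((I*sqrt(354)/3)*(-10 - 1*(-23)))*97 = ((I*sqrt(354)/3)*(-10 + 23))*97 = ((I*sqrt(354)/3)*13)*97 = (13*I*sqrt(354)/3)*97 = 1261*I*sqrt(354)/3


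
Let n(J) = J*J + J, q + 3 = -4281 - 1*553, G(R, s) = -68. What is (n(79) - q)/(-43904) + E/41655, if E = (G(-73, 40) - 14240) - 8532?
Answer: -293502439/365764224 ≈ -0.80244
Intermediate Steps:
q = -4837 (q = -3 + (-4281 - 1*553) = -3 + (-4281 - 553) = -3 - 4834 = -4837)
n(J) = J + J² (n(J) = J² + J = J + J²)
E = -22840 (E = (-68 - 14240) - 8532 = -14308 - 8532 = -22840)
(n(79) - q)/(-43904) + E/41655 = (79*(1 + 79) - 1*(-4837))/(-43904) - 22840/41655 = (79*80 + 4837)*(-1/43904) - 22840*1/41655 = (6320 + 4837)*(-1/43904) - 4568/8331 = 11157*(-1/43904) - 4568/8331 = -11157/43904 - 4568/8331 = -293502439/365764224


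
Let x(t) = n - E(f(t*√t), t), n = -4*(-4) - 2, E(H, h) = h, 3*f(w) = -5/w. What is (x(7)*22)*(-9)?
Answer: -1386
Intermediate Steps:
f(w) = -5/(3*w) (f(w) = (-5/w)/3 = -5/(3*w))
n = 14 (n = 16 - 2 = 14)
x(t) = 14 - t
(x(7)*22)*(-9) = ((14 - 1*7)*22)*(-9) = ((14 - 7)*22)*(-9) = (7*22)*(-9) = 154*(-9) = -1386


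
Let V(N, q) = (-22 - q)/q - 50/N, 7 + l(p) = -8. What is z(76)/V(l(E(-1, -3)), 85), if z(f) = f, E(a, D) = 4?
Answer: 19380/529 ≈ 36.635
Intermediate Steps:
l(p) = -15 (l(p) = -7 - 8 = -15)
V(N, q) = -50/N + (-22 - q)/q (V(N, q) = (-22 - q)/q - 50/N = -50/N + (-22 - q)/q)
z(76)/V(l(E(-1, -3)), 85) = 76/(-1 - 50/(-15) - 22/85) = 76/(-1 - 50*(-1/15) - 22*1/85) = 76/(-1 + 10/3 - 22/85) = 76/(529/255) = 76*(255/529) = 19380/529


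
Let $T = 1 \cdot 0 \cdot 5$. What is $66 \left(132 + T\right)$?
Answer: $8712$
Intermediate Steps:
$T = 0$ ($T = 0 \cdot 5 = 0$)
$66 \left(132 + T\right) = 66 \left(132 + 0\right) = 66 \cdot 132 = 8712$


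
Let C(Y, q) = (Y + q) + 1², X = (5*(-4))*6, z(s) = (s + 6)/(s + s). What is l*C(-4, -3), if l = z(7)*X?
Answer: 4680/7 ≈ 668.57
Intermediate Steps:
z(s) = (6 + s)/(2*s) (z(s) = (6 + s)/((2*s)) = (6 + s)*(1/(2*s)) = (6 + s)/(2*s))
X = -120 (X = -20*6 = -120)
C(Y, q) = 1 + Y + q (C(Y, q) = (Y + q) + 1 = 1 + Y + q)
l = -780/7 (l = ((½)*(6 + 7)/7)*(-120) = ((½)*(⅐)*13)*(-120) = (13/14)*(-120) = -780/7 ≈ -111.43)
l*C(-4, -3) = -780*(1 - 4 - 3)/7 = -780/7*(-6) = 4680/7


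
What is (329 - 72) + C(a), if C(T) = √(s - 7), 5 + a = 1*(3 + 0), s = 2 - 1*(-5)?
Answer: 257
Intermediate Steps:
s = 7 (s = 2 + 5 = 7)
a = -2 (a = -5 + 1*(3 + 0) = -5 + 1*3 = -5 + 3 = -2)
C(T) = 0 (C(T) = √(7 - 7) = √0 = 0)
(329 - 72) + C(a) = (329 - 72) + 0 = 257 + 0 = 257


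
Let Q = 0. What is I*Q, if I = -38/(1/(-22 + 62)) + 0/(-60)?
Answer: 0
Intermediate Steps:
I = -1520 (I = -38/(1/40) + 0*(-1/60) = -38/1/40 + 0 = -38*40 + 0 = -1520 + 0 = -1520)
I*Q = -1520*0 = 0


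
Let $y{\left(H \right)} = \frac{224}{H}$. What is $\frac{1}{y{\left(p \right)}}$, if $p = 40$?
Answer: $\frac{5}{28} \approx 0.17857$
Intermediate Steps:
$\frac{1}{y{\left(p \right)}} = \frac{1}{224 \cdot \frac{1}{40}} = \frac{1}{\frac{28}{5}} = \frac{5}{28}$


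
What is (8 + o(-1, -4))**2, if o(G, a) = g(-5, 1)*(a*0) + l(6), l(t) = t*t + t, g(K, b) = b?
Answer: 2500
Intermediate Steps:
l(t) = t + t**2 (l(t) = t**2 + t = t + t**2)
o(G, a) = 42 (o(G, a) = 1*(a*0) + 6*(1 + 6) = 1*0 + 6*7 = 0 + 42 = 42)
(8 + o(-1, -4))**2 = (8 + 42)**2 = 50**2 = 2500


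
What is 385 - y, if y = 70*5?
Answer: 35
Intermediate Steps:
y = 350
385 - y = 385 - 1*350 = 385 - 350 = 35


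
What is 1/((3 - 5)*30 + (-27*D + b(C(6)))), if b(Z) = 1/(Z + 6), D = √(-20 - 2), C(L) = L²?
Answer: -9618/3148763 + 47628*I*√22/34636393 ≈ -0.0030545 + 0.0064497*I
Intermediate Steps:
D = I*√22 (D = √(-22) = I*√22 ≈ 4.6904*I)
b(Z) = 1/(6 + Z)
1/((3 - 5)*30 + (-27*D + b(C(6)))) = 1/((3 - 5)*30 + (-27*I*√22 + 1/(6 + 6²))) = 1/(-2*30 + (-27*I*√22 + 1/(6 + 36))) = 1/(-60 + (-27*I*√22 + 1/42)) = 1/(-60 + (1/42 - 27*I*√22)) = 1/(-2519/42 - 27*I*√22)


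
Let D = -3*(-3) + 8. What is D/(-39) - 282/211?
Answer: -14585/8229 ≈ -1.7724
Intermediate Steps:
D = 17 (D = 9 + 8 = 17)
D/(-39) - 282/211 = 17/(-39) - 282/211 = 17*(-1/39) - 282*1/211 = -17/39 - 282/211 = -14585/8229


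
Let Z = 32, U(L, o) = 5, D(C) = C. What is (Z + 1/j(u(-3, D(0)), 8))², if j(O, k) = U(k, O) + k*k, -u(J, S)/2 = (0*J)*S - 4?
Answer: 4879681/4761 ≈ 1024.9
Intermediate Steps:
u(J, S) = 8 (u(J, S) = -2*((0*J)*S - 4) = -2*(0*S - 4) = -2*(0 - 4) = -2*(-4) = 8)
j(O, k) = 5 + k² (j(O, k) = 5 + k*k = 5 + k²)
(Z + 1/j(u(-3, D(0)), 8))² = (32 + 1/(5 + 8²))² = (32 + 1/(5 + 64))² = (32 + 1/69)² = (2209/69)² = 4879681/4761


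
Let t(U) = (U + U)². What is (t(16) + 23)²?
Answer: 1096209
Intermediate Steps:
t(U) = 4*U² (t(U) = (2*U)² = 4*U²)
(t(16) + 23)² = (4*16² + 23)² = (4*256 + 23)² = (1024 + 23)² = 1047² = 1096209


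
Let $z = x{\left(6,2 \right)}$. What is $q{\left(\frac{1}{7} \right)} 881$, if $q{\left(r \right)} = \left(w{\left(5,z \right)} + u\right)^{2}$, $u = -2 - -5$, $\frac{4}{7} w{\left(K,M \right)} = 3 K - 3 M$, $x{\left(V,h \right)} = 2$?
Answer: $\frac{4955625}{16} \approx 3.0973 \cdot 10^{5}$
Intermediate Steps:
$z = 2$
$w{\left(K,M \right)} = - \frac{21 M}{4} + \frac{21 K}{4}$ ($w{\left(K,M \right)} = \frac{7 \left(3 K - 3 M\right)}{4} = \frac{7 \left(- 3 M + 3 K\right)}{4} = - \frac{21 M}{4} + \frac{21 K}{4}$)
$u = 3$ ($u = -2 + 5 = 3$)
$q{\left(r \right)} = \frac{5625}{16}$ ($q{\left(r \right)} = \left(\left(\left(- \frac{21}{4}\right) 2 + \frac{21}{4} \cdot 5\right) + 3\right)^{2} = \left(\left(- \frac{21}{2} + \frac{105}{4}\right) + 3\right)^{2} = \left(\frac{63}{4} + 3\right)^{2} = \left(\frac{75}{4}\right)^{2} = \frac{5625}{16}$)
$q{\left(\frac{1}{7} \right)} 881 = \frac{5625}{16} \cdot 881 = \frac{4955625}{16}$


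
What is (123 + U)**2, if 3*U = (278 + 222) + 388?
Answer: 175561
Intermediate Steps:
U = 296 (U = ((278 + 222) + 388)/3 = (500 + 388)/3 = (1/3)*888 = 296)
(123 + U)**2 = (123 + 296)**2 = 419**2 = 175561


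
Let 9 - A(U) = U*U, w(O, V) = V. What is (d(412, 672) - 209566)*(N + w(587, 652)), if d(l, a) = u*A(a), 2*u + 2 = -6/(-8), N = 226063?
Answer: 131800085105/8 ≈ 1.6475e+10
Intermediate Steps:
A(U) = 9 - U² (A(U) = 9 - U*U = 9 - U²)
u = -5/8 (u = -1 + (-6/(-8))/2 = -1 + (-6*(-⅛))/2 = -1 + (½)*(¾) = -1 + 3/8 = -5/8 ≈ -0.62500)
d(l, a) = -45/8 + 5*a²/8 (d(l, a) = -5*(9 - a²)/8 = -45/8 + 5*a²/8)
(d(412, 672) - 209566)*(N + w(587, 652)) = ((-45/8 + (5/8)*672²) - 209566)*(226063 + 652) = ((-45/8 + (5/8)*451584) - 209566)*226715 = ((-45/8 + 282240) - 209566)*226715 = (2257875/8 - 209566)*226715 = (581347/8)*226715 = 131800085105/8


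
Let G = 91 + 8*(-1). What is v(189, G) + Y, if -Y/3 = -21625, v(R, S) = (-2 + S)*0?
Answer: 64875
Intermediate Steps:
G = 83 (G = 91 - 8 = 83)
v(R, S) = 0
Y = 64875 (Y = -3*(-21625) = 64875)
v(189, G) + Y = 0 + 64875 = 64875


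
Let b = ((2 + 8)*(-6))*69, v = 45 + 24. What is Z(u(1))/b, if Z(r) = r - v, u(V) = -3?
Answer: 2/115 ≈ 0.017391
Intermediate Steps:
v = 69
Z(r) = -69 + r (Z(r) = r - 1*69 = r - 69 = -69 + r)
b = -4140 (b = (10*(-6))*69 = -60*69 = -4140)
Z(u(1))/b = (-69 - 3)/(-4140) = -72*(-1/4140) = 2/115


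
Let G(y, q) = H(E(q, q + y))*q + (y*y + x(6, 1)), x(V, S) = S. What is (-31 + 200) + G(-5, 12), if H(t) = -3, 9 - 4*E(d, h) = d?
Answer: 159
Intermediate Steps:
E(d, h) = 9/4 - d/4
G(y, q) = 1 + y² - 3*q (G(y, q) = -3*q + (y*y + 1) = -3*q + (y² + 1) = -3*q + (1 + y²) = 1 + y² - 3*q)
(-31 + 200) + G(-5, 12) = (-31 + 200) + (1 + (-5)² - 3*12) = 169 + (1 + 25 - 36) = 169 - 10 = 159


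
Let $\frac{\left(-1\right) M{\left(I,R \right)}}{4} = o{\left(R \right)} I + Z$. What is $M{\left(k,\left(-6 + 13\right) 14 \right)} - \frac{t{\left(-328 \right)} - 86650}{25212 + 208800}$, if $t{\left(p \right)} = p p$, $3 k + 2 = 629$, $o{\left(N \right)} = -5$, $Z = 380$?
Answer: $\frac{103741831}{39002} \approx 2659.9$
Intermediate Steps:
$k = 209$ ($k = - \frac{2}{3} + \frac{1}{3} \cdot 629 = - \frac{2}{3} + \frac{629}{3} = 209$)
$M{\left(I,R \right)} = -1520 + 20 I$ ($M{\left(I,R \right)} = - 4 \left(- 5 I + 380\right) = - 4 \left(380 - 5 I\right) = -1520 + 20 I$)
$t{\left(p \right)} = p^{2}$
$M{\left(k,\left(-6 + 13\right) 14 \right)} - \frac{t{\left(-328 \right)} - 86650}{25212 + 208800} = \left(-1520 + 20 \cdot 209\right) - \frac{\left(-328\right)^{2} - 86650}{25212 + 208800} = \left(-1520 + 4180\right) - \frac{107584 - 86650}{234012} = 2660 - 20934 \cdot \frac{1}{234012} = 2660 - \frac{3489}{39002} = \frac{103741831}{39002}$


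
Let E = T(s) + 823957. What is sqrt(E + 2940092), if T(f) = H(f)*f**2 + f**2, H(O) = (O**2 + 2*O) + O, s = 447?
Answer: 4*sqrt(2512221513) ≈ 2.0049e+5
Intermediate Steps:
H(O) = O**2 + 3*O
T(f) = f**2 + f**3*(3 + f) (T(f) = (f*(3 + f))*f**2 + f**2 = f**3*(3 + f) + f**2 = f**2 + f**3*(3 + f))
E = 40192604116 (E = 447**2*(1 + 447*(3 + 447)) + 823957 = 199809*(1 + 447*450) + 823957 = 199809*(1 + 201150) + 823957 = 199809*201151 + 823957 = 40191780159 + 823957 = 40192604116)
sqrt(E + 2940092) = sqrt(40192604116 + 2940092) = sqrt(40195544208) = 4*sqrt(2512221513)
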